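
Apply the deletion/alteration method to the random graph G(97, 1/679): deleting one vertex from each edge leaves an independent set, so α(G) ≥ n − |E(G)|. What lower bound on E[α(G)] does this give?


E[|E(G)|] = C(97, 2)·p = 4656 · (1/679) = 48/7.
E[α(G)] ≥ n − E[|E(G)|] = 97 − 48/7 = 631/7.
Numerically: ≈ 90.1429.
(This is only a lower bound; the true E[α(G)] may be larger.)

E[α(G)] ≥ 631/7 ≈ 90.1429.


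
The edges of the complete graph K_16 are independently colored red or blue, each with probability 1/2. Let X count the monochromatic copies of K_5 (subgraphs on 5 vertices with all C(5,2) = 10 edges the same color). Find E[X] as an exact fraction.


Let X = Σ_S X_S over the C(16, 5) = 4368 subsets S of size 5, where X_S = 1 if the K_5 on S is monochromatic.
For a fixed S, the K_5 on S has C(5, 2) = 10 edges. P[all 10 edges red] = (1/2)^10, and likewise for blue, so P[monochromatic] = 2·(1/2)^10 = 2^{1 − 10} = 1/512.
By linearity: E[X] = C(16, 5) · 2^{1 − 10} = 4368 · 1/512 = 273/32.
Numerically: E[X] ≈ 8.531.

E[X] = C(16,5)·2^(1−C(5,2)) = 273/32 ≈ 8.531.


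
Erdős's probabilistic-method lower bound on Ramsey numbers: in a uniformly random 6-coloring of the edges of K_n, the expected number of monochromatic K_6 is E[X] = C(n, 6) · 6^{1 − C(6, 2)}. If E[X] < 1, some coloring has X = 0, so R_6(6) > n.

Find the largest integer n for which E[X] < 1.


We need C(n, 6) · 6^{1 − 15} < 1, i.e. C(n, 6) < 6^{15 − 1} = 78364164096.
Check values of n near the boundary:
  n = 197: C(197, 6) = 75176946208; 75176946208 < 78364164096? YES
  n = 198: C(198, 6) = 77526225777; 77526225777 < 78364164096? YES
  n = 199: C(199, 6) = 79936367511; 79936367511 < 78364164096? NO
  n = 200: C(200, 6) = 82408626300; 82408626300 < 78364164096? NO
  n = 201: C(201, 6) = 84944276340; 84944276340 < 78364164096? NO
The largest n with C(n, 6) < 78364164096 is n = 198 (where E[X] = 25842075259/26121388032 ≈ 0.989307). Hence R_6(6) > 198, i.e. R_6(6) ≥ 199.

Largest n = 198; hence R_6(6) > 198.


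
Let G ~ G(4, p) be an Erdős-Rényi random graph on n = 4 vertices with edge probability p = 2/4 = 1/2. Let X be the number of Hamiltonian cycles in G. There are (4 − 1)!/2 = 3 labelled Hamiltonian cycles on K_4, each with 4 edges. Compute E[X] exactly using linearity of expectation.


K_4 has (4 − 1)!/2 = 3 labelled Hamiltonian cycles.
For each such Hamiltonian cycle H, let X_H = 1 if all 4 edges of H are present in G. Then P[X_H = 1] = p^{4} = (1/2)^{4} = 1/16.
Summing the indicators: E[X] = Σ_H E[X_H] = 3 · p^{4} = 3 · 1/16 = 3/16.
Numerically: E[X] ≈ 0.188.

E[X] = 3 · (1/2)^{4} = 3/16 ≈ 0.188.


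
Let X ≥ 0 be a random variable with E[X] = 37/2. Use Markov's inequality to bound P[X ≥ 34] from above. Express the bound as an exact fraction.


μ = E[X] = 37/2, a = 34.
Markov: P[X ≥ 34] ≤ μ/a = (37/2)/34 = 37/68.
Numerically: ≈ 0.5441.
(Since a = 34 > μ = 18.5000, the bound 37/68 is < 1 and informative.)

P[X ≥ 34] ≤ 37/68 ≈ 0.5441.


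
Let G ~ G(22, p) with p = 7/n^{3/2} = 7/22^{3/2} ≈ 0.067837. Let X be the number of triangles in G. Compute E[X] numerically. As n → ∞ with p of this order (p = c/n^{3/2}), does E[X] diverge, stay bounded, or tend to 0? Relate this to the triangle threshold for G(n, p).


Number of potential triangles: C(22, 3) = 1540.
Each occurs with probability p³ ≈ (0.067837)³ ≈ 3.1217064e-04.
By linearity: E[X] = C(22, 3)·p³ ≈ 1540 · 3.1217064e-04 ≈ 0.48074.
Since α = 3/2 > 1, p = c/n^{3/2} = o(1/n) is below the triangle threshold p ~ 1/n. Asymptotically E[X] ~ (c³/6)·n^{3(1−α)} = (7³/6)·n^{-1.5} → 0, so by Markov's inequality G has no triangles w.h.p.

E[X] ≈ 0.48074; in regime p = Θ(1/n^{3/2}) E[X] tends to 0 (below the triangle threshold p ~ 1/n).


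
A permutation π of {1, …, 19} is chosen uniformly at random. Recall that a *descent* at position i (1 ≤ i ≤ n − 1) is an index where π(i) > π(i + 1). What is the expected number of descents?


Write X = Σ X_I over i = 1, …, 18, with X_I the indicator of one descent.
There are 18 indicators.
For each fixed i, the pair (π(i), π(i+1)) is a uniformly random ordered pair of distinct values from {1, …, 19}; by symmetry P[π(i) > π(i+1)] = 1/2.
By linearity: E[X] = 18 · (1/2) = (19 − 1) · (1/2) = 9 ≈ 9.00000.

E[X] = 9 = 9.00000.


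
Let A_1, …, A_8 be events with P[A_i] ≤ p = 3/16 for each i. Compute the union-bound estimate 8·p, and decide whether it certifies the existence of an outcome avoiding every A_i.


Union bound: P[∪_{i=1}^{8} A_i] ≤ Σ_i P[A_i] ≤ 8·p = 8·(3/16) = 3/2.
Numerically: 3/2 ≈ 1.500000.
Is 3/2 < 1? NO.
Since the bound 3/2 is ≥ 1, the union bound is uninformative here; it does NOT by itself certify existence.

8·p = 3/2 ≈ 1.500000; existence NOT certified by the union bound.


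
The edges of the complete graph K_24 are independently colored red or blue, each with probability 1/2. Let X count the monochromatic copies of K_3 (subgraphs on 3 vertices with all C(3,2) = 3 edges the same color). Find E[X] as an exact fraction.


Let X = Σ_S X_S over the C(24, 3) = 2024 subsets S of size 3, where X_S = 1 if the K_3 on S is monochromatic.
For a fixed S, the K_3 on S has C(3, 2) = 3 edges. P[all 3 edges red] = (1/2)^3, and likewise for blue, so P[monochromatic] = 2·(1/2)^3 = 2^{1 − 3} = 1/4.
By linearity: E[X] = C(24, 3) · 2^{1 − 3} = 2024 · 1/4 = 506.
Numerically: E[X] ≈ 506.000000.

E[X] = C(24,3)·2^(1−C(3,2)) = 506 ≈ 506.000000.


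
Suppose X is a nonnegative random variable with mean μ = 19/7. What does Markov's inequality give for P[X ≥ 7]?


μ = E[X] = 19/7, a = 7.
Markov: P[X ≥ 7] ≤ μ/a = (19/7)/7 = 19/49.
Numerically: ≈ 0.388.
(Since a = 7 > μ = 2.714, the bound 19/49 is < 1 and informative.)

P[X ≥ 7] ≤ 19/49 ≈ 0.388.


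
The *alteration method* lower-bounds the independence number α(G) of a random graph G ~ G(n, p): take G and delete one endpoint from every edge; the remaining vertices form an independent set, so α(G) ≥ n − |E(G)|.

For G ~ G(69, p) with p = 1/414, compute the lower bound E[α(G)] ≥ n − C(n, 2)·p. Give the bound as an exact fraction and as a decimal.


E[|E(G)|] = C(69, 2)·p = 2346 · (1/414) = 17/3.
E[α(G)] ≥ n − E[|E(G)|] = 69 − 17/3 = 190/3.
Numerically: ≈ 63.3333.
(This is only a lower bound; the true E[α(G)] may be larger.)

E[α(G)] ≥ 190/3 ≈ 63.3333.


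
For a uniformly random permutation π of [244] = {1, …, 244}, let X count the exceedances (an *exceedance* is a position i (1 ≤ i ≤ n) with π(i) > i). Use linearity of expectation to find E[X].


Write X = Σ_{i=1}^{244} X_i, where X_i = 1_{π(i) > i}.
For each fixed i, π(i) is uniform over {1, …, 244} (marginal of a uniform permutation), so P[π(i) > i] = (n − i)/n. Summing: Σ_{i=1}^{244} (n − i)/n = (0 + 1 + … + 243)/244 = 244(244 − 1)/(2·244) = (244 − 1)/2.
Hence E[X] = Σ_{i=1}^{244} (244 − i)/244 = 243/2 ≈ 121.500000.

E[X] = 243/2 = 121.500000.


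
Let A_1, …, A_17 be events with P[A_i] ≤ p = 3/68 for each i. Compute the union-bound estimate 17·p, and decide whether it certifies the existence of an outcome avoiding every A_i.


Union bound: P[∪_{i=1}^{17} A_i] ≤ Σ_i P[A_i] ≤ 17·p = 17·(3/68) = 3/4.
Numerically: 3/4 ≈ 0.7500.
Is 3/4 < 1? YES.
Since P[∪ A_i] ≤ 3/4 < 1, the complement has P[∩ A_i^c] ≥ 1 − 3/4 = 1/4 > 0, so some outcome avoids every A_i.

17·p = 3/4 ≈ 0.7500; existence CERTIFIED by the union bound.


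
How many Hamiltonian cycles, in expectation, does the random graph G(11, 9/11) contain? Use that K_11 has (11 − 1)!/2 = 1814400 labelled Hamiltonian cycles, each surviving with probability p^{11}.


K_11 has (11 − 1)!/2 = 1814400 labelled Hamiltonian cycles.
For each such Hamiltonian cycle H, let X_H = 1 if all 11 edges of H are present in G. Then P[X_H = 1] = p^{11} = (9/11)^{11} = 31381059609/285311670611.
Summing the indicators: E[X] = Σ_H E[X_H] = 1814400 · p^{11} = 1814400 · 31381059609/285311670611 = 56937794554569600/285311670611.
Numerically: E[X] ≈ 2e+05.

E[X] = 1814400 · (9/11)^{11} = 56937794554569600/285311670611 ≈ 2e+05.


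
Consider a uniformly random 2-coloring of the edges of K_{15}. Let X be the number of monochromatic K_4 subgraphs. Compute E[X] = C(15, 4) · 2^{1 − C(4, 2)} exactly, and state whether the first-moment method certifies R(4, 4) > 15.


E[X] = C(15, 4) · 2^{1 − 6} = 1365 · 2^{−5} = 1365/32.
As a reduced fraction: E[X] = 1365/32 ≈ 42.656250.
Is E[X] < 1? NO.
Since E[X] ≥ 1, the first-moment bound is inconclusive at n = 15; it does NOT by itself certify R(4, 4) > 15.

E[X] = 1365/32 ≈ 42.656250; E[X] ≥ 1; first-moment method inconclusive here.


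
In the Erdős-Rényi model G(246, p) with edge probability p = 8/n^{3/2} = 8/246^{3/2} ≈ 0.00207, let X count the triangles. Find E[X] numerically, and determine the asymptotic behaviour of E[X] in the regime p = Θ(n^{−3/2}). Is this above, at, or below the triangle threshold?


Number of potential triangles: C(246, 3) = 2450980.
Each occurs with probability p³ ≈ (0.00207)³ ≈ 8.91378e-09.
By linearity: E[X] = C(246, 3)·p³ ≈ 2450980 · 8.91378e-09 ≈ 0.022.
Since α = 3/2 > 1, p = c/n^{3/2} = o(1/n) is below the triangle threshold p ~ 1/n. Asymptotically E[X] ~ (c³/6)·n^{3(1−α)} = (8³/6)·n^{-1.5} → 0, so by Markov's inequality G has no triangles w.h.p.

E[X] ≈ 0.022; in regime p = Θ(1/n^{3/2}) E[X] tends to 0 (below the triangle threshold p ~ 1/n).


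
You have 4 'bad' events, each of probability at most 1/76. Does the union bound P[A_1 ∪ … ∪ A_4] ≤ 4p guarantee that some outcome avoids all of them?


Union bound: P[∪_{i=1}^{4} A_i] ≤ Σ_i P[A_i] ≤ 4·p = 4·(1/76) = 1/19.
Numerically: 1/19 ≈ 0.05263.
Is 1/19 < 1? YES.
Since P[∪ A_i] ≤ 1/19 < 1, the complement has P[∩ A_i^c] ≥ 1 − 1/19 = 18/19 > 0, so some outcome avoids every A_i.

4·p = 1/19 ≈ 0.05263; existence CERTIFIED by the union bound.


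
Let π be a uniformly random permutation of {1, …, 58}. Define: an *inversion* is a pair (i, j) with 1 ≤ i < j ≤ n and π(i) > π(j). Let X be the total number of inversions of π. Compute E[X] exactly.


Write X = Σ X_I over the C(58, 2) = 1653 pairs i < j, with X_I the indicator of one inversion.
There are 1653 indicators.
For each fixed pair i < j, the values π(i) and π(j) are two distinct elements of {1, …, 58} in uniformly random order; by symmetry P[π(i) > π(j)] = 1/2.
By linearity: E[X] = 1653 · (1/2) = C(58, 2) · (1/2) = 1653/2 = 1653/2 ≈ 826.500000.

E[X] = 1653/2 = 826.500000.


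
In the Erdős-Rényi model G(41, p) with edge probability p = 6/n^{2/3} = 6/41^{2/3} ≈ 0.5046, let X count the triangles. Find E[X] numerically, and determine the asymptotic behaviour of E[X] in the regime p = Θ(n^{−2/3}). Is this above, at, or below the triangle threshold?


Number of potential triangles: C(41, 3) = 10660.
Each occurs with probability p³ ≈ (0.5046)³ ≈ 1.284949e-01.
By linearity: E[X] = C(41, 3)·p³ ≈ 10660 · 1.284949e-01 ≈ 1369.7561.
Since α = 2/3 < 1, p = c/n^{2/3} ≫ 1/n is above the triangle threshold p ~ 1/n. Asymptotically E[X] ~ (c³/6)·n^{3(1−α)} = (6³/6)·n^{1} → ∞; triangles are abundant w.h.p.

E[X] ≈ 1369.7561; in regime p = Θ(1/n^{2/3}) E[X] diverges (above the triangle threshold p ~ 1/n).


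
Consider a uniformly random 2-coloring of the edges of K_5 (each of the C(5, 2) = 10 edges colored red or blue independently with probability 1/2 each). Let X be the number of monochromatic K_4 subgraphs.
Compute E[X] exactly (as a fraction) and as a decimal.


Let X = Σ_S X_S over the C(5, 4) = 5 subsets S of size 4, where X_S = 1 if the K_4 on S is monochromatic.
For a fixed S, the K_4 on S has C(4, 2) = 6 edges. P[all 6 edges red] = (1/2)^6, and likewise for blue, so P[monochromatic] = 2·(1/2)^6 = 2^{1 − 6} = 1/32.
By linearity of expectation: E[X] = C(5, 4) · 2^{1 − 6} = 5 · 1/32 = 5/32.
Numerically: E[X] ≈ 0.1562.

E[X] = C(5,4)·2^(1−C(4,2)) = 5/32 ≈ 0.1562.


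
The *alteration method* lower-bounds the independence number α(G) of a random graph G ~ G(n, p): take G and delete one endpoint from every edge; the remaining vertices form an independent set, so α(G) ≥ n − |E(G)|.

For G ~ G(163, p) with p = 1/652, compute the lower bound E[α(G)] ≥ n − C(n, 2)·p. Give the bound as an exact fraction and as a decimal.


E[|E(G)|] = C(163, 2)·p = 13203 · (1/652) = 81/4.
E[α(G)] ≥ n − E[|E(G)|] = 163 − 81/4 = 571/4.
Numerically: ≈ 142.75000.
(This is only a lower bound; the true E[α(G)] may be larger.)

E[α(G)] ≥ 571/4 ≈ 142.75000.


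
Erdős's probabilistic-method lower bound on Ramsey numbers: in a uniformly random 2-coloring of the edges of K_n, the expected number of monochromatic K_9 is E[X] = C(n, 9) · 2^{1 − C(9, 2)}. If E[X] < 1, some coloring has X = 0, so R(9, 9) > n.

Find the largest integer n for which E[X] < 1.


We need C(n, 9) · 2^{1 − 36} < 1, i.e. C(n, 9) < 2^{36 − 1} = 34359738368.
Check values of n near the boundary:
  n = 63: C(63, 9) = 23667689815; 23667689815 < 34359738368? YES
  n = 64: C(64, 9) = 27540584512; 27540584512 < 34359738368? YES
  n = 65: C(65, 9) = 31966749880; 31966749880 < 34359738368? YES
  n = 66: C(66, 9) = 37014131440; 37014131440 < 34359738368? NO
  n = 67: C(67, 9) = 42757703560; 42757703560 < 34359738368? NO
The largest n with C(n, 9) < 34359738368 is n = 65 (where E[X] = 3995843735/4294967296 ≈ 0.930355). Hence R(9, 9) > 65, i.e. R(9, 9) ≥ 66.

Largest n = 65; hence R(9, 9) > 65.


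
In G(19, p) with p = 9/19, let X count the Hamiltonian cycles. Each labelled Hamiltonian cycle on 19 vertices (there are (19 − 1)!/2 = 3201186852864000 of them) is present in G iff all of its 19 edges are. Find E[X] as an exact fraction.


K_19 has (19 − 1)!/2 = 3201186852864000 labelled Hamiltonian cycles.
For each such Hamiltonian cycle H, let X_H = 1 if all 19 edges of H are present in G. Then P[X_H = 1] = p^{19} = (9/19)^{19} = 1350851717672992089/1978419655660313589123979.
Summing the indicators: E[X] = Σ_H E[X_H] = 3201186852864000 · p^{19} = 3201186852864000 · 1350851717672992089/1978419655660313589123979 = 4324328758783534194876278992896000/1978419655660313589123979.
Numerically: E[X] ≈ 2.186e+09.

E[X] = 3201186852864000 · (9/19)^{19} = 4324328758783534194876278992896000/1978419655660313589123979 ≈ 2.186e+09.


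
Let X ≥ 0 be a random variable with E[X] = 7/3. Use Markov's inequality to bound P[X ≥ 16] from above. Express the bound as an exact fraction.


μ = E[X] = 7/3, a = 16.
Markov: P[X ≥ 16] ≤ μ/a = (7/3)/16 = 7/48.
Numerically: ≈ 0.145833.
(Since a = 16 > μ = 2.333333, the bound 7/48 is < 1 and informative.)

P[X ≥ 16] ≤ 7/48 ≈ 0.145833.


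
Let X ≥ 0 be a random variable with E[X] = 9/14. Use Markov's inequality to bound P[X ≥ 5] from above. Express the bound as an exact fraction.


μ = E[X] = 9/14, a = 5.
Markov: P[X ≥ 5] ≤ μ/a = (9/14)/5 = 9/70.
Numerically: ≈ 0.128571.
(Since a = 5 > μ = 0.642857, the bound 9/70 is < 1 and informative.)

P[X ≥ 5] ≤ 9/70 ≈ 0.128571.


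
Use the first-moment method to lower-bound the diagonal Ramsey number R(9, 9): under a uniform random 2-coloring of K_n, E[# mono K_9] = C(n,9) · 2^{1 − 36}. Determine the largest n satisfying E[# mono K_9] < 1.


We need C(n, 9) · 2^{1 − 36} < 1, i.e. C(n, 9) < 2^{36 − 1} = 34359738368.
Check values of n near the boundary:
  n = 59: C(59, 9) = 12565671261; 12565671261 < 34359738368? YES
  n = 60: C(60, 9) = 14783142660; 14783142660 < 34359738368? YES
  n = 61: C(61, 9) = 17341763505; 17341763505 < 34359738368? YES
  n = 62: C(62, 9) = 20286591270; 20286591270 < 34359738368? YES
  n = 63: C(63, 9) = 23667689815; 23667689815 < 34359738368? YES
  n = 64: C(64, 9) = 27540584512; 27540584512 < 34359738368? YES
  n = 65: C(65, 9) = 31966749880; 31966749880 < 34359738368? YES
  n = 66: C(66, 9) = 37014131440; 37014131440 < 34359738368? NO
  n = 67: C(67, 9) = 42757703560; 42757703560 < 34359738368? NO
The largest n with C(n, 9) < 34359738368 is n = 65 (where E[X] = 3995843735/4294967296 ≈ 0.9303549). Hence R(9, 9) > 65, i.e. R(9, 9) ≥ 66.

Largest n = 65; hence R(9, 9) > 65.


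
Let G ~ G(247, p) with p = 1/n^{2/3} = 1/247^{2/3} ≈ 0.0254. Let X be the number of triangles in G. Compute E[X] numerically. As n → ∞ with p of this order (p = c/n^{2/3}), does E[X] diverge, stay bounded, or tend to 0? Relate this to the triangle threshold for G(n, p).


Number of potential triangles: C(247, 3) = 2481115.
Each occurs with probability p³ ≈ (0.0254)³ ≈ 1.63910e-05.
By linearity: E[X] = C(247, 3)·p³ ≈ 2481115 · 1.63910e-05 ≈ 40.668.
Since α = 2/3 < 1, p = c/n^{2/3} ≫ 1/n is above the triangle threshold p ~ 1/n. Asymptotically E[X] ~ (c³/6)·n^{3(1−α)} = (1³/6)·n^{1} → ∞; triangles are abundant w.h.p.

E[X] ≈ 40.668; in regime p = Θ(1/n^{2/3}) E[X] diverges (above the triangle threshold p ~ 1/n).


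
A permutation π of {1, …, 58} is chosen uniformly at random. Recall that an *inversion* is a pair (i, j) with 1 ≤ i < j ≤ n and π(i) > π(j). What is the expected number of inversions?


Write X = Σ X_I over the C(58, 2) = 1653 pairs i < j, with X_I the indicator of one inversion.
There are 1653 indicators.
For each fixed pair i < j, the values π(i) and π(j) are two distinct elements of {1, …, 58} in uniformly random order; by symmetry P[π(i) > π(j)] = 1/2.
By linearity: E[X] = 1653 · (1/2) = C(58, 2) · (1/2) = 1653/2 = 1653/2 ≈ 826.500000.

E[X] = 1653/2 = 826.500000.


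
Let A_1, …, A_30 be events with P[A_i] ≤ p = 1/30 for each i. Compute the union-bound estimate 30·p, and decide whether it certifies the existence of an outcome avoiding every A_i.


Union bound: P[∪_{i=1}^{30} A_i] ≤ Σ_i P[A_i] ≤ 30·p = 30·(1/30) = 1.
Numerically: 1 ≈ 1.0000000.
Is 1 < 1? NO.
Since the bound 1 is ≥ 1, the union bound is uninformative here; it does NOT by itself certify existence.

30·p = 1 ≈ 1.0000000; existence NOT certified by the union bound.


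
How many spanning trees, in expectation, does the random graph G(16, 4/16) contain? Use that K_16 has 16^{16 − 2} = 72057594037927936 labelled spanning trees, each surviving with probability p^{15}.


K_16 has 16^{16 − 2} = 72057594037927936 labelled spanning trees.
For each such spanning tree H, let X_H = 1 if all 15 edges of H are present in G. Then P[X_H = 1] = p^{15} = (1/4)^{15} = 1/1073741824.
By linearity of expectation: E[X] = Σ_H E[X_H] = 72057594037927936 · p^{15} = 72057594037927936 · 1/1073741824 = 67108864.
Numerically: E[X] ≈ 6.71089e+07.

E[X] = 72057594037927936 · (1/4)^{15} = 67108864 ≈ 6.71089e+07.


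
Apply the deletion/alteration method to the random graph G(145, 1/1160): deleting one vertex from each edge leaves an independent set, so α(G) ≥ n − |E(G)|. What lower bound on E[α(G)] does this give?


E[|E(G)|] = C(145, 2)·p = 10440 · (1/1160) = 9.
E[α(G)] ≥ n − E[|E(G)|] = 145 − 9 = 136.
Numerically: ≈ 136.00000.
(This is only a lower bound; the true E[α(G)] may be larger.)

E[α(G)] ≥ 136 ≈ 136.00000.


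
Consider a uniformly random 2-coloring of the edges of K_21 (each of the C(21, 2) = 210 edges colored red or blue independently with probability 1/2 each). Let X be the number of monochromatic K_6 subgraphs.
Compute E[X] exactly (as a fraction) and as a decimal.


Let X = Σ_S X_S over the C(21, 6) = 54264 subsets S of size 6, where X_S = 1 if the K_6 on S is monochromatic.
For a fixed S, the K_6 on S has C(6, 2) = 15 edges. P[all 15 edges red] = (1/2)^15, and likewise for blue, so P[monochromatic] = 2·(1/2)^15 = 2^{1 − 15} = 1/16384.
Summing: E[X] = C(21, 6) · 2^{1 − 15} = 54264 · 1/16384 = 6783/2048.
Numerically: E[X] ≈ 3.31201.

E[X] = C(21,6)·2^(1−C(6,2)) = 6783/2048 ≈ 3.31201.


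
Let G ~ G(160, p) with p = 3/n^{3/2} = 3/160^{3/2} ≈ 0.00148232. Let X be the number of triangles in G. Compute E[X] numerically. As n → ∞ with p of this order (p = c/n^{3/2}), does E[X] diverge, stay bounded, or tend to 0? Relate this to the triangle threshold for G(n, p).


Number of potential triangles: C(160, 3) = 669920.
Each occurs with probability p³ ≈ (0.00148232)³ ≈ 3.25704562e-09.
By linearity: E[X] = C(160, 3)·p³ ≈ 669920 · 3.25704562e-09 ≈ 0.002182.
Since α = 3/2 > 1, p = c/n^{3/2} = o(1/n) is below the triangle threshold p ~ 1/n. Asymptotically E[X] ~ (c³/6)·n^{3(1−α)} = (3³/6)·n^{-1.5} → 0, so by Markov's inequality G has no triangles w.h.p.

E[X] ≈ 0.002182; in regime p = Θ(1/n^{3/2}) E[X] tends to 0 (below the triangle threshold p ~ 1/n).


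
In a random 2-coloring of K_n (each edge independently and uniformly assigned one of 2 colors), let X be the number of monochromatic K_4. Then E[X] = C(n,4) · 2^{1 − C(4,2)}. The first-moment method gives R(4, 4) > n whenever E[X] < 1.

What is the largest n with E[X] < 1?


We need C(n, 4) · 2^{1 − 6} < 1, i.e. C(n, 4) < 2^{6 − 1} = 32.
Check values of n near the boundary:
  n = 4: C(4, 4) = 1; 1 < 32? YES
  n = 5: C(5, 4) = 5; 5 < 32? YES
  n = 6: C(6, 4) = 15; 15 < 32? YES
  n = 7: C(7, 4) = 35; 35 < 32? NO
  n = 8: C(8, 4) = 70; 70 < 32? NO
The largest n with C(n, 4) < 32 is n = 6 (where E[X] = 15/32 ≈ 0.469). Hence R(4, 4) > 6, i.e. R(4, 4) ≥ 7.

Largest n = 6; hence R(4, 4) > 6.


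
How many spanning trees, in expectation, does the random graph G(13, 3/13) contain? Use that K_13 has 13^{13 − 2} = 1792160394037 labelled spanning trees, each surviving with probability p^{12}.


K_13 has 13^{13 − 2} = 1792160394037 labelled spanning trees.
For each such spanning tree H, let X_H = 1 if all 12 edges of H are present in G. Then P[X_H = 1] = p^{12} = (3/13)^{12} = 531441/23298085122481.
Summing the indicators: E[X] = Σ_H E[X_H] = 1792160394037 · p^{12} = 1792160394037 · 531441/23298085122481 = 531441/13.
Numerically: E[X] ≈ 40880.

E[X] = 1792160394037 · (3/13)^{12} = 531441/13 ≈ 40880.


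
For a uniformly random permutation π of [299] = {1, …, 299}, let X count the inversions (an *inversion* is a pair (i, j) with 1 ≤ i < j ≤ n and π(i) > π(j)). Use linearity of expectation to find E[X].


Write X = Σ X_I over the C(299, 2) = 44551 pairs i < j, with X_I the indicator of one inversion.
There are 44551 indicators.
For each fixed pair i < j, the values π(i) and π(j) are two distinct elements of {1, …, 299} in uniformly random order; by symmetry P[π(i) > π(j)] = 1/2.
By linearity: E[X] = 44551 · (1/2) = C(299, 2) · (1/2) = 44551/2 = 44551/2 ≈ 22275.500000.

E[X] = 44551/2 = 22275.500000.


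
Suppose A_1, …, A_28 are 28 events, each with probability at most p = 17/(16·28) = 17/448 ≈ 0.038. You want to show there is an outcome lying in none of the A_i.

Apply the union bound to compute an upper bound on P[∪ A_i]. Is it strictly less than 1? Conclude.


Union bound: P[∪_{i=1}^{28} A_i] ≤ Σ_i P[A_i] ≤ 28·p = 28·(17/448) = 17/16.
Numerically: 17/16 ≈ 1.062.
Is 17/16 < 1? NO.
Since the bound 17/16 is ≥ 1, the union bound is uninformative here; it does NOT by itself certify existence.

28·p = 17/16 ≈ 1.062; existence NOT certified by the union bound.


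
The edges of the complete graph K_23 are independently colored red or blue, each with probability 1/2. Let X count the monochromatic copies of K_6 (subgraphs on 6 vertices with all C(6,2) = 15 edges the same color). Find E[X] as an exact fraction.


Let X = Σ_S X_S over the C(23, 6) = 100947 subsets S of size 6, where X_S = 1 if the K_6 on S is monochromatic.
For a fixed S, the K_6 on S has C(6, 2) = 15 edges. P[all 15 edges red] = (1/2)^15, and likewise for blue, so P[monochromatic] = 2·(1/2)^15 = 2^{1 − 15} = 1/16384.
By linearity: E[X] = C(23, 6) · 2^{1 − 15} = 100947 · 1/16384 = 100947/16384.
Numerically: E[X] ≈ 6.16132.

E[X] = C(23,6)·2^(1−C(6,2)) = 100947/16384 ≈ 6.16132.


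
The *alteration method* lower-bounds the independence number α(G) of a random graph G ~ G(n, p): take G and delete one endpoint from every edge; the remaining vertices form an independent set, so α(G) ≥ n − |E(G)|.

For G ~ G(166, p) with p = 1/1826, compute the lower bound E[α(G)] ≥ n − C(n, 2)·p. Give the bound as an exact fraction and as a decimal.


E[|E(G)|] = C(166, 2)·p = 13695 · (1/1826) = 15/2.
E[α(G)] ≥ n − E[|E(G)|] = 166 − 15/2 = 317/2.
Numerically: ≈ 158.500000.
(This is only a lower bound; the true E[α(G)] may be larger.)

E[α(G)] ≥ 317/2 ≈ 158.500000.


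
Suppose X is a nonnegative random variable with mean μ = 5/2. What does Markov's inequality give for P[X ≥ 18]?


μ = E[X] = 5/2, a = 18.
Markov: P[X ≥ 18] ≤ μ/a = (5/2)/18 = 5/36.
Numerically: ≈ 0.138889.
(Since a = 18 > μ = 2.500000, the bound 5/36 is < 1 and informative.)

P[X ≥ 18] ≤ 5/36 ≈ 0.138889.


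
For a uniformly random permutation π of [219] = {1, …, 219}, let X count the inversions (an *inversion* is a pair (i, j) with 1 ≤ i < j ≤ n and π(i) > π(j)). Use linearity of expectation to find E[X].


Write X = Σ X_I over the C(219, 2) = 23871 pairs i < j, with X_I the indicator of one inversion.
There are 23871 indicators.
For each fixed pair i < j, the values π(i) and π(j) are two distinct elements of {1, …, 219} in uniformly random order; by symmetry P[π(i) > π(j)] = 1/2.
By linearity: E[X] = 23871 · (1/2) = C(219, 2) · (1/2) = 23871/2 = 23871/2 ≈ 11935.500.

E[X] = 23871/2 = 11935.500.


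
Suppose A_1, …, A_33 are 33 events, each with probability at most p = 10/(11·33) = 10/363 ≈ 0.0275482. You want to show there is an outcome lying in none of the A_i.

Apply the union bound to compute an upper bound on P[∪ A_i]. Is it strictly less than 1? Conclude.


Union bound: P[∪_{i=1}^{33} A_i] ≤ Σ_i P[A_i] ≤ 33·p = 33·(10/363) = 10/11.
Numerically: 10/11 ≈ 0.9090909.
Is 10/11 < 1? YES.
Since P[∪ A_i] ≤ 10/11 < 1, the complement has P[∩ A_i^c] ≥ 1 − 10/11 = 1/11 > 0, so some outcome avoids every A_i.

33·p = 10/11 ≈ 0.9090909; existence CERTIFIED by the union bound.


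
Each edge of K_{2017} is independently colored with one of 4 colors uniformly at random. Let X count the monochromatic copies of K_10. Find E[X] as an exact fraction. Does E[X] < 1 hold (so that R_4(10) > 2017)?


E[X] = C(2017, 10) · 4^{1 − 45} = 300324964434452596180990448 · 4^{−44} = 300324964434452596180990448/309485009821345068724781056.
As a reduced fraction: E[X] = 18770310277153287261311903/19342813113834066795298816 ≈ 0.970.
Is E[X] < 1? YES.
Since E[X] < 1, there exists a 4-coloring of K_{2017} with no monochromatic K_10; hence R_4(10) > 2017.

E[X] = 18770310277153287261311903/19342813113834066795298816 ≈ 0.970; E[X] < 1, so R_4(10) > 2017.


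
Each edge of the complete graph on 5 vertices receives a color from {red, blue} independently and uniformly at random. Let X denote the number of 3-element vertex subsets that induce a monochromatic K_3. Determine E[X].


Let X = Σ_S X_S over the C(5, 3) = 10 subsets S of size 3, where X_S = 1 if the K_3 on S is monochromatic.
For a fixed S, the K_3 on S has C(3, 2) = 3 edges. P[all 3 edges red] = (1/2)^3, and likewise for blue, so P[monochromatic] = 2·(1/2)^3 = 2^{1 − 3} = 1/4.
By linearity of expectation: E[X] = C(5, 3) · 2^{1 − 3} = 10 · 1/4 = 5/2.
Numerically: E[X] ≈ 2.500000.

E[X] = C(5,3)·2^(1−C(3,2)) = 5/2 ≈ 2.500000.


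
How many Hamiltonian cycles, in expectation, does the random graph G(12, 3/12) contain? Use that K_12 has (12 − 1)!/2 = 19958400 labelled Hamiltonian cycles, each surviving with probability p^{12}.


K_12 has (12 − 1)!/2 = 19958400 labelled Hamiltonian cycles.
For each such Hamiltonian cycle H, let X_H = 1 if all 12 edges of H are present in G. Then P[X_H = 1] = p^{12} = (1/4)^{12} = 1/16777216.
By linearity of expectation: E[X] = Σ_H E[X_H] = 19958400 · p^{12} = 19958400 · 1/16777216 = 155925/131072.
Numerically: E[X] ≈ 1.18961.

E[X] = 19958400 · (1/4)^{12} = 155925/131072 ≈ 1.18961.


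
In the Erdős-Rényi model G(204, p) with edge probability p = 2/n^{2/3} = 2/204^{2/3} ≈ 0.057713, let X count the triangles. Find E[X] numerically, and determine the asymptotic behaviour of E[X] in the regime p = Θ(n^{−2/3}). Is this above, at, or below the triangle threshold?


Number of potential triangles: C(204, 3) = 1394204.
Each occurs with probability p³ ≈ (0.057713)³ ≈ 1.9223376e-04.
By linearity: E[X] = C(204, 3)·p³ ≈ 1394204 · 1.9223376e-04 ≈ 268.01307.
Since α = 2/3 < 1, p = c/n^{2/3} ≫ 1/n is above the triangle threshold p ~ 1/n. Asymptotically E[X] ~ (c³/6)·n^{3(1−α)} = (2³/6)·n^{1} → ∞; triangles are abundant w.h.p.

E[X] ≈ 268.01307; in regime p = Θ(1/n^{2/3}) E[X] diverges (above the triangle threshold p ~ 1/n).


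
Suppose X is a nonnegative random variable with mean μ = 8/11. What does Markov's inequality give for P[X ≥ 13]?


μ = E[X] = 8/11, a = 13.
Markov: P[X ≥ 13] ≤ μ/a = (8/11)/13 = 8/143.
Numerically: ≈ 0.0559.
(Since a = 13 > μ = 0.7273, the bound 8/143 is < 1 and informative.)

P[X ≥ 13] ≤ 8/143 ≈ 0.0559.


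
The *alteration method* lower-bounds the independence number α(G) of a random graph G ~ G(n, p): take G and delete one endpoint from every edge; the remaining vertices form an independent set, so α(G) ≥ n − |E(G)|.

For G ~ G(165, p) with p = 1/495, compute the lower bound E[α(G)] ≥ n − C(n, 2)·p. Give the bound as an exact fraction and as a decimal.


E[|E(G)|] = C(165, 2)·p = 13530 · (1/495) = 82/3.
E[α(G)] ≥ n − E[|E(G)|] = 165 − 82/3 = 413/3.
Numerically: ≈ 137.667.
(This is only a lower bound; the true E[α(G)] may be larger.)

E[α(G)] ≥ 413/3 ≈ 137.667.


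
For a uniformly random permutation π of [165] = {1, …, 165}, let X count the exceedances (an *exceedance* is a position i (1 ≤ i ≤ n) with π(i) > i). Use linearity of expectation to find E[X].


Write X = Σ_{i=1}^{165} X_i, where X_i = 1_{π(i) > i}.
For each fixed i, π(i) is uniform over {1, …, 165} (marginal of a uniform permutation), so P[π(i) > i] = (n − i)/n. Summing: Σ_{i=1}^{165} (n − i)/n = (0 + 1 + … + 164)/165 = 165(165 − 1)/(2·165) = (165 − 1)/2.
Hence E[X] = Σ_{i=1}^{165} (165 − i)/165 = 82 ≈ 82.000000.

E[X] = 82 = 82.000000.


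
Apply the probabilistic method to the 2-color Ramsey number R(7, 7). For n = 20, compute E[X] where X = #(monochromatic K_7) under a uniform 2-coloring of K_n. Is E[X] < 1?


E[X] = C(20, 7) · 2^{1 − 21} = 77520 · 2^{−20} = 77520/1048576.
As a reduced fraction: E[X] = 4845/65536 ≈ 0.073929.
Is E[X] < 1? YES.
Since E[X] < 1, there exists a 2-coloring of K_{20} with no monochromatic K_7; hence R(7, 7) > 20.

E[X] = 4845/65536 ≈ 0.073929; E[X] < 1, so R(7, 7) > 20.


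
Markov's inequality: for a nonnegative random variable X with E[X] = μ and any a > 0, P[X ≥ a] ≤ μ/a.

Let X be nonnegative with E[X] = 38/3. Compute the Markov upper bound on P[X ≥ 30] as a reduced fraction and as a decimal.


μ = E[X] = 38/3, a = 30.
Markov: P[X ≥ 30] ≤ μ/a = (38/3)/30 = 19/45.
Numerically: ≈ 0.422.
(Since a = 30 > μ = 12.667, the bound 19/45 is < 1 and informative.)

P[X ≥ 30] ≤ 19/45 ≈ 0.422.


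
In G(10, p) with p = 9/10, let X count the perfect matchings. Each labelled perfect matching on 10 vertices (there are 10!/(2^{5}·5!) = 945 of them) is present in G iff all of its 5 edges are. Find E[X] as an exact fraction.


K_10 has 10!/(2^{5}·5!) = 945 labelled perfect matchings.
For each such perfect matching H, let X_H = 1 if all 5 edges of H are present in G. Then P[X_H = 1] = p^{5} = (9/10)^{5} = 59049/100000.
By linearity: E[X] = Σ_H E[X_H] = 945 · p^{5} = 945 · 59049/100000 = 11160261/20000.
Numerically: E[X] ≈ 558.

E[X] = 945 · (9/10)^{5} = 11160261/20000 ≈ 558.


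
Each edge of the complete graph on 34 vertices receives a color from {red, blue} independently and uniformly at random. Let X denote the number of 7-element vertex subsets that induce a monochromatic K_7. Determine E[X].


Let X = Σ_S X_S over the C(34, 7) = 5379616 subsets S of size 7, where X_S = 1 if the K_7 on S is monochromatic.
For a fixed S, the K_7 on S has C(7, 2) = 21 edges. P[all 21 edges red] = (1/2)^21, and likewise for blue, so P[monochromatic] = 2·(1/2)^21 = 2^{1 − 21} = 1/1048576.
Summing: E[X] = C(34, 7) · 2^{1 − 21} = 5379616 · 1/1048576 = 168113/32768.
Numerically: E[X] ≈ 5.1304.

E[X] = C(34,7)·2^(1−C(7,2)) = 168113/32768 ≈ 5.1304.


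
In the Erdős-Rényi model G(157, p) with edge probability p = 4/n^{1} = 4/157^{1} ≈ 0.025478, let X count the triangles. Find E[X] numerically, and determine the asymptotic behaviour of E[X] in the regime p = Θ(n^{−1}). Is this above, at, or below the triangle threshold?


Number of potential triangles: C(157, 3) = 632710.
Each occurs with probability p³ ≈ (0.025478)³ ≈ 1.6537925e-05.
By linearity: E[X] = C(157, 3)·p³ ≈ 632710 · 1.6537925e-05 ≈ 10.46371.
Here α = 1, so p = 4/n is exactly at the triangle threshold p ~ 1/n. Asymptotically E[X] → c³/6 = 4³/6 = 32/3 ≈ 10.66667, a bounded constant. In this regime the triangle count is asymptotically Poisson(c³/6).

E[X] ≈ 10.46371; in regime p = Θ(1/n^{1}) E[X] stays bounded (at the triangle threshold p ~ 1/n).


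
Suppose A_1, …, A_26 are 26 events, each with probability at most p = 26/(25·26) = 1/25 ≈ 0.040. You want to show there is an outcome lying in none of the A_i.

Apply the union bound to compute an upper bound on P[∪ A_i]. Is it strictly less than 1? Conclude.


Union bound: P[∪_{i=1}^{26} A_i] ≤ Σ_i P[A_i] ≤ 26·p = 26·(1/25) = 26/25.
Numerically: 26/25 ≈ 1.040.
Is 26/25 < 1? NO.
Since the bound 26/25 is ≥ 1, the union bound is uninformative here; it does NOT by itself certify existence.

26·p = 26/25 ≈ 1.040; existence NOT certified by the union bound.


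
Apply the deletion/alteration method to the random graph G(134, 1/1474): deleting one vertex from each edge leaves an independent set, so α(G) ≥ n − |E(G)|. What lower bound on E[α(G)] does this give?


E[|E(G)|] = C(134, 2)·p = 8911 · (1/1474) = 133/22.
E[α(G)] ≥ n − E[|E(G)|] = 134 − 133/22 = 2815/22.
Numerically: ≈ 127.954545.
(This is only a lower bound; the true E[α(G)] may be larger.)

E[α(G)] ≥ 2815/22 ≈ 127.954545.


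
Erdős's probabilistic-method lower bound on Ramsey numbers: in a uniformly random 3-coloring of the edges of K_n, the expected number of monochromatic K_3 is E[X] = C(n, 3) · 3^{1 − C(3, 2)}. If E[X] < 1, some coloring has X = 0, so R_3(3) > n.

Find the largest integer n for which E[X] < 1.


We need C(n, 3) · 3^{1 − 3} < 1, i.e. C(n, 3) < 3^{3 − 1} = 9.
Check values of n near the boundary:
  n = 3: C(3, 3) = 1; 1 < 9? YES
  n = 4: C(4, 3) = 4; 4 < 9? YES
  n = 5: C(5, 3) = 10; 10 < 9? NO
  n = 6: C(6, 3) = 20; 20 < 9? NO
  n = 7: C(7, 3) = 35; 35 < 9? NO
The largest n with C(n, 3) < 9 is n = 4 (where E[X] = 4/9 ≈ 0.444444). Hence R_3(3) > 4, i.e. R_3(3) ≥ 5.

Largest n = 4; hence R_3(3) > 4.


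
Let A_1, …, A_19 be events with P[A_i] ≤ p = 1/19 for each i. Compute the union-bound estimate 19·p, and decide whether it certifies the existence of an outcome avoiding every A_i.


Union bound: P[∪_{i=1}^{19} A_i] ≤ Σ_i P[A_i] ≤ 19·p = 19·(1/19) = 1.
Numerically: 1 ≈ 1.0000000.
Is 1 < 1? NO.
Since the bound 1 is ≥ 1, the union bound is uninformative here; it does NOT by itself certify existence.

19·p = 1 ≈ 1.0000000; existence NOT certified by the union bound.


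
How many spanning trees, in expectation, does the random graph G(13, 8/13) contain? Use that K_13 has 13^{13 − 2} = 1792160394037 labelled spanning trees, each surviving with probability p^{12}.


K_13 has 13^{13 − 2} = 1792160394037 labelled spanning trees.
For each such spanning tree H, let X_H = 1 if all 12 edges of H are present in G. Then P[X_H = 1] = p^{12} = (8/13)^{12} = 68719476736/23298085122481.
Summing the indicators: E[X] = Σ_H E[X_H] = 1792160394037 · p^{12} = 1792160394037 · 68719476736/23298085122481 = 68719476736/13.
Numerically: E[X] ≈ 5.286e+09.

E[X] = 1792160394037 · (8/13)^{12} = 68719476736/13 ≈ 5.286e+09.


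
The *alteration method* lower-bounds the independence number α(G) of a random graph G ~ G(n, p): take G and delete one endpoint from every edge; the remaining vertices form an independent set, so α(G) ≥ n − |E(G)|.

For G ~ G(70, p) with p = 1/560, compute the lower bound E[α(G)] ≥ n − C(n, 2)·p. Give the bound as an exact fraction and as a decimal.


E[|E(G)|] = C(70, 2)·p = 2415 · (1/560) = 69/16.
E[α(G)] ≥ n − E[|E(G)|] = 70 − 69/16 = 1051/16.
Numerically: ≈ 65.688.
(This is only a lower bound; the true E[α(G)] may be larger.)

E[α(G)] ≥ 1051/16 ≈ 65.688.


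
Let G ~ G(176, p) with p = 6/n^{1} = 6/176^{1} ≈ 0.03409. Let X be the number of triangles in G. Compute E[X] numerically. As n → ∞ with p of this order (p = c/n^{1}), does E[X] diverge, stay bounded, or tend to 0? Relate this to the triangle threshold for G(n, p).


Number of potential triangles: C(176, 3) = 893200.
Each occurs with probability p³ ≈ (0.03409)³ ≈ 3.962012e-05.
By linearity: E[X] = C(176, 3)·p³ ≈ 893200 · 3.962012e-05 ≈ 35.3887.
Here α = 1, so p = 6/n is exactly at the triangle threshold p ~ 1/n. Asymptotically E[X] → c³/6 = 6³/6 = 36 ≈ 36.0000, a bounded constant. In this regime the triangle count is asymptotically Poisson(c³/6).

E[X] ≈ 35.3887; in regime p = Θ(1/n^{1}) E[X] stays bounded (at the triangle threshold p ~ 1/n).


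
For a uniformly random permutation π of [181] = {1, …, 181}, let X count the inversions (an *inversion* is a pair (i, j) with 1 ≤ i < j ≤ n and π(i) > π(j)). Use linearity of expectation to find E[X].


Write X = Σ X_I over the C(181, 2) = 16290 pairs i < j, with X_I the indicator of one inversion.
There are 16290 indicators.
For each fixed pair i < j, the values π(i) and π(j) are two distinct elements of {1, …, 181} in uniformly random order; by symmetry P[π(i) > π(j)] = 1/2.
By linearity: E[X] = 16290 · (1/2) = C(181, 2) · (1/2) = 16290/2 = 8145 ≈ 8145.000000.

E[X] = 8145 = 8145.000000.


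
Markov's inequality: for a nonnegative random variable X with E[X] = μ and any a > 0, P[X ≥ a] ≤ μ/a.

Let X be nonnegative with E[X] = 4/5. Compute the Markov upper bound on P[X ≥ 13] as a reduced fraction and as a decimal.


μ = E[X] = 4/5, a = 13.
Markov: P[X ≥ 13] ≤ μ/a = (4/5)/13 = 4/65.
Numerically: ≈ 0.061538.
(Since a = 13 > μ = 0.800000, the bound 4/65 is < 1 and informative.)

P[X ≥ 13] ≤ 4/65 ≈ 0.061538.


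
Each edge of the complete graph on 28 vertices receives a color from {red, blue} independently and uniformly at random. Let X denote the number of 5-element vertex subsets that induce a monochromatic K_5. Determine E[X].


Let X = Σ_S X_S over the C(28, 5) = 98280 subsets S of size 5, where X_S = 1 if the K_5 on S is monochromatic.
For a fixed S, the K_5 on S has C(5, 2) = 10 edges. P[all 10 edges red] = (1/2)^10, and likewise for blue, so P[monochromatic] = 2·(1/2)^10 = 2^{1 − 10} = 1/512.
By linearity of expectation: E[X] = C(28, 5) · 2^{1 − 10} = 98280 · 1/512 = 12285/64.
Numerically: E[X] ≈ 191.9531.

E[X] = C(28,5)·2^(1−C(5,2)) = 12285/64 ≈ 191.9531.


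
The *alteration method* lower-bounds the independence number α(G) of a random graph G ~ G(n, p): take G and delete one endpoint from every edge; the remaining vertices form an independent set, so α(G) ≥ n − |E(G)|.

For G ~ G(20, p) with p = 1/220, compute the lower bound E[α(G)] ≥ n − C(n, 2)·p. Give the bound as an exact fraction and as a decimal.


E[|E(G)|] = C(20, 2)·p = 190 · (1/220) = 19/22.
E[α(G)] ≥ n − E[|E(G)|] = 20 − 19/22 = 421/22.
Numerically: ≈ 19.13636.
(This is only a lower bound; the true E[α(G)] may be larger.)

E[α(G)] ≥ 421/22 ≈ 19.13636.


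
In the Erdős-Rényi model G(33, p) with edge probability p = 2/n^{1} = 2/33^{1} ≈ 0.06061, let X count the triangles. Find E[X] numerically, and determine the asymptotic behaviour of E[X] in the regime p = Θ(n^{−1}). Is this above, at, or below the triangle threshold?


Number of potential triangles: C(33, 3) = 5456.
Each occurs with probability p³ ≈ (0.06061)³ ≈ 2.226118e-04.
By linearity: E[X] = C(33, 3)·p³ ≈ 5456 · 2.226118e-04 ≈ 1.2146.
Here α = 1, so p = 2/n is exactly at the triangle threshold p ~ 1/n. Asymptotically E[X] → c³/6 = 2³/6 = 4/3 ≈ 1.3333, a bounded constant. In this regime the triangle count is asymptotically Poisson(c³/6).

E[X] ≈ 1.2146; in regime p = Θ(1/n^{1}) E[X] stays bounded (at the triangle threshold p ~ 1/n).
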